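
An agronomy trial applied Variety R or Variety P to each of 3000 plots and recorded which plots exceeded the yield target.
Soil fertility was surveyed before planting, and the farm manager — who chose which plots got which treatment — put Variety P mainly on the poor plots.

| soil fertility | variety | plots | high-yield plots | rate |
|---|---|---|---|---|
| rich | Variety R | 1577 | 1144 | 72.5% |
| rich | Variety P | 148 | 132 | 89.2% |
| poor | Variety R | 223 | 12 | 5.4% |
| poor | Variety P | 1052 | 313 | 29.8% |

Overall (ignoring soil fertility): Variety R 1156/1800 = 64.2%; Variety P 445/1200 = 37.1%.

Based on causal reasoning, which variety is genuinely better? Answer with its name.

Variety P

Within every soil fertility level Variety P has the higher rate, yet pooled Variety R does — Simpson's reversal.
Soil fertility satisfies the back-door criterion: it is not a descendant of the variety, and it blocks the spurious path from variety to outcome. Adjusting for it (i.e., using the within-soil fertility rates) gives the causal effect.
Within each level — rich: 72.5% vs 89.2%; poor: 5.4% vs 29.8% — Variety P is higher every time.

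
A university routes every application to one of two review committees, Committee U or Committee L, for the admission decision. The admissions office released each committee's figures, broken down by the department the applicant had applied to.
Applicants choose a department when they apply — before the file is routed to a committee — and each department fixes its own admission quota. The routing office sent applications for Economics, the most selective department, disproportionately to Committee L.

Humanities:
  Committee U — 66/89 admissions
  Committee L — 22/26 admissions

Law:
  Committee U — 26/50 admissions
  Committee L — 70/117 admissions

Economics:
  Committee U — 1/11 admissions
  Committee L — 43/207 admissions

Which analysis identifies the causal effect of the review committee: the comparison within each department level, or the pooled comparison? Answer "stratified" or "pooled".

stratified

The stratified and pooled comparisons disagree (Committee L wins within each department; Committee U wins overall), so the answer turns on the causal role of department.
Department is set before the review committee has any effect — it is not caused by the review committee — and it independently drives the outcome. That makes it a confounder, so the causal comparison is within department levels.
Within each level — Humanities: 74.2% vs 84.6%; Law: 52.0% vs 59.8%; Economics: 9.1% vs 20.8% — Committee L is higher every time.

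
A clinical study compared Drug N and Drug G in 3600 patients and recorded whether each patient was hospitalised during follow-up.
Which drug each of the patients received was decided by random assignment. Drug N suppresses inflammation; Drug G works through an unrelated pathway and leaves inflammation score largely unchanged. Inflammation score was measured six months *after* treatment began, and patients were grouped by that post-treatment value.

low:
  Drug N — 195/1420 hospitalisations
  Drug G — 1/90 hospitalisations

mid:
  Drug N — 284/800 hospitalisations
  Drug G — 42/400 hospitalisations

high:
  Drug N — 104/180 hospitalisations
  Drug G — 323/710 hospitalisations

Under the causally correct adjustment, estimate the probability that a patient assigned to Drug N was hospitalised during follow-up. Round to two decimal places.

The stratified and pooled comparisons disagree (Drug G wins within each inflammation score; Drug N wins overall), so the answer turns on the causal role of inflammation score.
Because the drug influences inflammation score, inflammation score is a post-treatment mediator, not a confounder. Stratifying on it would bias the estimate; the causal effect is the crude pooled difference.
So P(outcome | do(Drug N)) is just the pooled rate for Drug N: 583/2400 = 0.243.

0.24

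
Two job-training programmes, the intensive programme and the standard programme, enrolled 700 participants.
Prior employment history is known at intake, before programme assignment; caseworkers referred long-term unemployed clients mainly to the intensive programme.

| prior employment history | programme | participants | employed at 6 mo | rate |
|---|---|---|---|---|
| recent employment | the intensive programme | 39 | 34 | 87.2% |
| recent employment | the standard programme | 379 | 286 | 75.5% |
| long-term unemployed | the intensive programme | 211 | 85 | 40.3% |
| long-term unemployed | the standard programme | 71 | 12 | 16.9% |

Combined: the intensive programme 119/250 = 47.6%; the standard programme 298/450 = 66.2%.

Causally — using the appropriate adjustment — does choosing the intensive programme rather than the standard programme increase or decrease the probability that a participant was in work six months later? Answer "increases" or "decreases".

increases

The prior employment history-specific comparison favours the intensive programme throughout, but the pooled figures favour the standard programme. The question is whether to condition on prior employment history.
Prior employment history is set before the programme has any effect — it is not caused by the programme — and it independently drives the outcome. That makes it a confounder, so the causal comparison is within prior employment history levels.
Within each level — recent employment: 87.2% vs 75.5%; long-term unemployed: 40.3% vs 16.9% — the intensive programme is higher every time.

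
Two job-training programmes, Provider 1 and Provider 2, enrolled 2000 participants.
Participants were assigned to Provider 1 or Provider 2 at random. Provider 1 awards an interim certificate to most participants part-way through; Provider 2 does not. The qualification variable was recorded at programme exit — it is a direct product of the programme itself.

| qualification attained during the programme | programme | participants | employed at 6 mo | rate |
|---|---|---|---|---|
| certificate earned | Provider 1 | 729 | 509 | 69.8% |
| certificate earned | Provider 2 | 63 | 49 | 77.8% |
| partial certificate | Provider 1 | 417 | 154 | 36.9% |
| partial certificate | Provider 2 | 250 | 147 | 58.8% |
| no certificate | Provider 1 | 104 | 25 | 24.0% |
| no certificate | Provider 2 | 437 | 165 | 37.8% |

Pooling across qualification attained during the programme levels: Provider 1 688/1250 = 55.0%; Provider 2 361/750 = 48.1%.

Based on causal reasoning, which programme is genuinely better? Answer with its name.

Provider 1

Stratifying would compare programmes among participants the programmes themselves sorted into qualification attained during the programme groups — a form of selection on an intermediate. The unconditioned pooled rates give the total causal effect.
Pooled: Provider 1 55.0% vs Provider 2 48.1%; Provider 1 is higher overall.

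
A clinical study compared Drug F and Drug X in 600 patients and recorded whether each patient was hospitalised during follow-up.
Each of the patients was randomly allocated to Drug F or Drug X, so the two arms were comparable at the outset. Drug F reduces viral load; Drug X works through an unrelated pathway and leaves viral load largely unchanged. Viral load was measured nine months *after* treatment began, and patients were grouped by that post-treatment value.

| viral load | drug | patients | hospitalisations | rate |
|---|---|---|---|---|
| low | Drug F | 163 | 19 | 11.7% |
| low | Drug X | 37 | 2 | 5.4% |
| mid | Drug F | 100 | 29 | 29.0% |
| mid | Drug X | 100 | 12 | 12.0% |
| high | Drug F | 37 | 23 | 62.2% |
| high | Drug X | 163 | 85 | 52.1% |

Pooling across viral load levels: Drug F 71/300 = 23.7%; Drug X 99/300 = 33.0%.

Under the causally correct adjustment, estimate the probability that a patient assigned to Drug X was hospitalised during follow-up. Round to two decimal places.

Viral load is downstream of the drug. One should not condition on a consequence of treatment, so the overall rates are the right comparison.
So P(outcome | do(Drug X)) is just the pooled rate for Drug X: 99/300 = 0.330.

0.33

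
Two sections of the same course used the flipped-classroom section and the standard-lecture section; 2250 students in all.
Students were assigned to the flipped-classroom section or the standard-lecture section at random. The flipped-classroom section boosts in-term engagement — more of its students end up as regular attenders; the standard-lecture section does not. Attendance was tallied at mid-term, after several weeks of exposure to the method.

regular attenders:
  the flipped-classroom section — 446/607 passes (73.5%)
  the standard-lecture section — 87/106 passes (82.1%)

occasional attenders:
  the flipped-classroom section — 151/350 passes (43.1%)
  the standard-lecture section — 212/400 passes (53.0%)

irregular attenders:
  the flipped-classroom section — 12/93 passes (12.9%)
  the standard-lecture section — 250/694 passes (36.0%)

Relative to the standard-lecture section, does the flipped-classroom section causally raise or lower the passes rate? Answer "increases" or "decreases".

increases

The stratified and pooled comparisons disagree (the standard-lecture section wins within each mid-term attendance; the flipped-classroom section wins overall), so the answer turns on the causal role of mid-term attendance.
Stratifying would compare teaching methods among students the teaching methods themselves sorted into mid-term attendance groups — a form of selection on an intermediate. The unconditioned pooled rates give the total causal effect.
Pooled: the flipped-classroom section 58.0% vs the standard-lecture section 45.8%; the flipped-classroom section is higher overall.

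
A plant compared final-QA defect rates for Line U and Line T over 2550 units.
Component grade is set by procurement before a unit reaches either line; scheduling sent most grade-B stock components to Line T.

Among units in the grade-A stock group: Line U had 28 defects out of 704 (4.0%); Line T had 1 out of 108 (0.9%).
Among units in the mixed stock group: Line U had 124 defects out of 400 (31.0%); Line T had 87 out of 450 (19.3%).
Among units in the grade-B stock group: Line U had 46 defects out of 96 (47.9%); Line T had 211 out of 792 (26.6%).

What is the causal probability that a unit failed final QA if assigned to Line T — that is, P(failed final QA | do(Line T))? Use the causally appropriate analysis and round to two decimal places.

Since component grade is a pre-existing factor (not a product of the line) and it affects the outcome on its own, it is a confounder. The stratified rates, not the pooled rate, identify the causal effect.
Standardising Line T to the population component grade mix: 0.318·1/108 + 0.333·87/450 + 0.348·211/792 = 0.160.

0.16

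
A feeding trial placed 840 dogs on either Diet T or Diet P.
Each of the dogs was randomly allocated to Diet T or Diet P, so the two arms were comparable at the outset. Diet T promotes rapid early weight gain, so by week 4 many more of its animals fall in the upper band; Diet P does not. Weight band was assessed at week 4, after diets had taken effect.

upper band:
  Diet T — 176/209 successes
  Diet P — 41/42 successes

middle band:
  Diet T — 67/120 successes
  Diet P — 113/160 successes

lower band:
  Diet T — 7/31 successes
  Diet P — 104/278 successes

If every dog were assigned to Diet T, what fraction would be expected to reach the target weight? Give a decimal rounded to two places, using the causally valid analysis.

0.69

Diet P is higher inside every week-4 weight band stratum but Diet T is higher in aggregate. Whether to stratify depends on how week-4 weight band relates to the diet.
The distribution of week-4 weight band is itself part of what the diet does — it is an intermediate outcome. Holding it fixed would remove that part of the effect; the total effect is the pooled difference.
So P(outcome | do(Diet T)) is just the pooled rate for Diet T: 250/360 = 0.694.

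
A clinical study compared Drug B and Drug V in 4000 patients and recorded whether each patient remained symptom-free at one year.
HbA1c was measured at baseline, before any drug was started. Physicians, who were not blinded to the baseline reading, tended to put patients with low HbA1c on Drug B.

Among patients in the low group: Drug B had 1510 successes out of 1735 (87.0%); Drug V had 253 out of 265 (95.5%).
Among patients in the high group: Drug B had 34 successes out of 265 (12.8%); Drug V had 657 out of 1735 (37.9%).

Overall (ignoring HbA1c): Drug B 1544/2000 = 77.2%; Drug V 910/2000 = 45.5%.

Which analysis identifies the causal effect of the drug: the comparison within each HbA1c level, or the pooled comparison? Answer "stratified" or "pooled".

Within every HbA1c level Drug V has the higher rate, yet pooled Drug B does — Simpson's reversal.
HbA1c satisfies the back-door criterion: it is not a descendant of the drug, and it blocks the spurious path from drug to outcome. Adjusting for it (i.e., using the within-HbA1c rates) gives the causal effect.
Within each level — low: 87.0% vs 95.5%; high: 12.8% vs 37.9% — Drug V is higher every time.

stratified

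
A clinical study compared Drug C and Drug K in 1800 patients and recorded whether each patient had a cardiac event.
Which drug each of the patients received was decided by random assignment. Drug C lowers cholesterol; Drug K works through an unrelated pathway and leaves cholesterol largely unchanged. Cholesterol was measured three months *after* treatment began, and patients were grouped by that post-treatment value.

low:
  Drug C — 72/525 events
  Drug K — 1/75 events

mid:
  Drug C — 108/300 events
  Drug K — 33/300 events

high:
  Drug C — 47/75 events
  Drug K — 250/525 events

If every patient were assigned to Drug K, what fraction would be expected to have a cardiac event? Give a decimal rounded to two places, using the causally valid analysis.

Cholesterol here is a post-treatment variable shaped by the drug; conditioning on it would introduce bias rather than remove it. The overall comparison is the causal one.
So P(outcome | do(Drug K)) is just the pooled rate for Drug K: 284/900 = 0.316.

0.32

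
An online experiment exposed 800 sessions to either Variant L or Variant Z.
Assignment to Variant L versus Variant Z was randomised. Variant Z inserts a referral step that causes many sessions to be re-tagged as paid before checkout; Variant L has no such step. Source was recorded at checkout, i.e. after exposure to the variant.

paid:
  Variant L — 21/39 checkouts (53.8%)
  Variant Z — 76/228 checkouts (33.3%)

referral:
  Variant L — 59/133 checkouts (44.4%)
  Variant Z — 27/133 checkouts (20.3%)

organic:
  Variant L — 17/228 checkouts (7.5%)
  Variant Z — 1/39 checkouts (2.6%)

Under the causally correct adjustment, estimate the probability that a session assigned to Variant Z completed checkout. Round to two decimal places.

0.26

Traffic source here is a post-treatment variable shaped by the variant; conditioning on it would introduce bias rather than remove it. The overall comparison is the causal one.
So P(outcome | do(Variant Z)) is just the pooled rate for Variant Z: 104/400 = 0.260.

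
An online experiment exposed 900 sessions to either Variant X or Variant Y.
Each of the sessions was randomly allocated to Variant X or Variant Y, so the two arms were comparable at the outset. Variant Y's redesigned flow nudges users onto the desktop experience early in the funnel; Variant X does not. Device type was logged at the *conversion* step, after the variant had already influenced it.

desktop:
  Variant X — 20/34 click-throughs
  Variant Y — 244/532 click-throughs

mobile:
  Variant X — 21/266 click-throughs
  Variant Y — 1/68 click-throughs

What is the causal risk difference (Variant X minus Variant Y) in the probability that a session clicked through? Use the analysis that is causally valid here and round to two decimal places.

-0.27

Within every device type level Variant X has the higher rate, yet pooled Variant Y does — Simpson's reversal.
Device type is recorded after the variant and is itself shifted by it — it sits on the causal path from variant to outcome. Conditioning on a mediator would strip out part of the effect we want; the pooled comparison gives the total causal effect.
The causal difference is the pooled difference: 0.137 − 0.408 = -0.272.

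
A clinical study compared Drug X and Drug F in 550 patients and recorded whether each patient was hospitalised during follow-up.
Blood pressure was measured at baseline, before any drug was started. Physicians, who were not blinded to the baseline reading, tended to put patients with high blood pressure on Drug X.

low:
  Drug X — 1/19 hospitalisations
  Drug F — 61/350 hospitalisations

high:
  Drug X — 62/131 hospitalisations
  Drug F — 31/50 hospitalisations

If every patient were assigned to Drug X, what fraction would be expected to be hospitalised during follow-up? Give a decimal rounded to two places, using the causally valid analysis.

0.19

Drug X is lower inside every blood pressure stratum but Drug F is lower in aggregate. Whether to stratify depends on how blood pressure relates to the drug.
Blood pressure satisfies the back-door criterion: it is not a descendant of the drug, and it blocks the spurious path from drug to outcome. Adjusting for it (i.e., using the within-blood pressure rates) gives the causal effect.
Standardising Drug X to the population blood pressure mix: 0.671·1/19 + 0.329·62/131 = 0.191.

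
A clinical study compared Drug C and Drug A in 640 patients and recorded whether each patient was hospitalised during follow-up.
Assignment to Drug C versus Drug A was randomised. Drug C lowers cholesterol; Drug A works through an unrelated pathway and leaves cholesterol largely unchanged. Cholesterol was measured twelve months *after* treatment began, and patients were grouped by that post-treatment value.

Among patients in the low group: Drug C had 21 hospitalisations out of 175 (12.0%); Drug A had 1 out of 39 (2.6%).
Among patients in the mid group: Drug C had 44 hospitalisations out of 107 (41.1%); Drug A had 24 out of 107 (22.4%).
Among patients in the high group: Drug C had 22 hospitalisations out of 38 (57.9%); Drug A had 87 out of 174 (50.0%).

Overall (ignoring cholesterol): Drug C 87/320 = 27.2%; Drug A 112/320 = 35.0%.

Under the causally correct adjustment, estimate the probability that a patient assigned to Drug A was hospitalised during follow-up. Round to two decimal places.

0.35

Within every cholesterol level Drug A has the lower rate, yet pooled Drug C does — Simpson's reversal.
Cholesterol is downstream of the drug. One should not condition on a consequence of treatment, so the overall rates are the right comparison.
So P(outcome | do(Drug A)) is just the pooled rate for Drug A: 112/320 = 0.350.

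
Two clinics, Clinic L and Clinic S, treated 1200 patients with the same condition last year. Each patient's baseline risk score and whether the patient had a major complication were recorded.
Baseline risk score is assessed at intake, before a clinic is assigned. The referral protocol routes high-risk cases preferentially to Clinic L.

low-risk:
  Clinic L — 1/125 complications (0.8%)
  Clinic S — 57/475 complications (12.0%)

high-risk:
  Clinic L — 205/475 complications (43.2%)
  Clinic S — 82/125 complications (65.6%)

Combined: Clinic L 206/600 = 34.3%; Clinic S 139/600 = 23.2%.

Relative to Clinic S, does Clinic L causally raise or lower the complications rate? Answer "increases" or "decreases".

The baseline risk score-specific comparison favours Clinic L throughout, but the pooled figures favour Clinic S. The question is whether to condition on baseline risk score.
Baseline risk score differs across clinics for reasons unrelated to any effect of the clinic itself, and it separately predicts the outcome — a classic confounder. We must compare within baseline risk score levels.
Within each level — low-risk: 0.8% vs 12.0%; high-risk: 43.2% vs 65.6% — Clinic L is lower every time.

decreases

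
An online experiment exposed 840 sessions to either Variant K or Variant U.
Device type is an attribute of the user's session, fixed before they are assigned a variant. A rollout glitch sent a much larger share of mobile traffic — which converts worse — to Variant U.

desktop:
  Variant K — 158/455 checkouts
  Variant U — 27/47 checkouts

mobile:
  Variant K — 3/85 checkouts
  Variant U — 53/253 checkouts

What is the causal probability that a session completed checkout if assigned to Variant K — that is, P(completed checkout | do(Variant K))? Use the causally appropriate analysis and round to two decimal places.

The stratified and pooled comparisons disagree (Variant U wins within each device type; Variant K wins overall), so the answer turns on the causal role of device type.
Device type satisfies the back-door criterion: it is not a descendant of the variant, and it blocks the spurious path from variant to outcome. Adjusting for it (i.e., using the within-device type rates) gives the causal effect.
Standardising Variant K to the population device type mix: 0.598·158/455 + 0.402·3/85 = 0.222.

0.22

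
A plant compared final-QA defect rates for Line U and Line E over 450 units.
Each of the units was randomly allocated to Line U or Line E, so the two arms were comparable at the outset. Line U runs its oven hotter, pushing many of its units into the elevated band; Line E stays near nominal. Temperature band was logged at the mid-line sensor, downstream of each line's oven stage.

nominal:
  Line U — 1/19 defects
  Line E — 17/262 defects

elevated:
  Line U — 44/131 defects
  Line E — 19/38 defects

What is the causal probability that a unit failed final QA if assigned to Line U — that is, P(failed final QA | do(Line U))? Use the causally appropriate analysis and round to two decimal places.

0.30

Line U is lower inside every in-process temperature band stratum but Line E is lower in aggregate. Whether to stratify depends on how in-process temperature band relates to the line.
In-process temperature band is downstream of the line. One should not condition on a consequence of treatment, so the overall rates are the right comparison.
So P(outcome | do(Line U)) is just the pooled rate for Line U: 45/150 = 0.300.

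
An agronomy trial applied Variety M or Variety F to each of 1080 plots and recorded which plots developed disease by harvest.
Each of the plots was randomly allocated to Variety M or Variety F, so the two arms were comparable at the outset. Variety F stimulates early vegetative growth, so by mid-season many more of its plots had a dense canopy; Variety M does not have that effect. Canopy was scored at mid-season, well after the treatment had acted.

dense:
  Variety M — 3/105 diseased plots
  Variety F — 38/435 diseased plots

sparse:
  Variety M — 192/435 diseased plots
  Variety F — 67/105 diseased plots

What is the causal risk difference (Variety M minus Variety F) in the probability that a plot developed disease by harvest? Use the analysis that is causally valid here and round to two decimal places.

The stratified and pooled comparisons disagree (Variety M wins within each mid-season canopy; Variety F wins overall), so the answer turns on the causal role of mid-season canopy.
Because the variety influences mid-season canopy, mid-season canopy is a post-treatment mediator, not a confounder. Stratifying on it would bias the estimate; the causal effect is the crude pooled difference.
The causal difference is the pooled difference: 0.361 − 0.194 = +0.167.

+0.17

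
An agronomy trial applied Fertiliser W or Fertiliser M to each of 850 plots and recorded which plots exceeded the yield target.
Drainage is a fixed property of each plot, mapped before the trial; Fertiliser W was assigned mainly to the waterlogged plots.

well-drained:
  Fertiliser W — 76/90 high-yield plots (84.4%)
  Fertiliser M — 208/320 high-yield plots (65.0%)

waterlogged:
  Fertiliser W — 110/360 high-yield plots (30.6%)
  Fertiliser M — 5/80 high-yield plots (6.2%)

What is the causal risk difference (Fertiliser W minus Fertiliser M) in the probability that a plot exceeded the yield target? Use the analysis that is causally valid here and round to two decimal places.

+0.22

Field drainage is set before the fertiliser has any effect — it is not caused by the fertiliser — and it independently drives the outcome. That makes it a confounder, so the causal comparison is within field drainage levels.
Adjusting over the population distribution of field drainage: 0.482·(0.844−0.650) + 0.518·(0.306−0.062) = +0.220.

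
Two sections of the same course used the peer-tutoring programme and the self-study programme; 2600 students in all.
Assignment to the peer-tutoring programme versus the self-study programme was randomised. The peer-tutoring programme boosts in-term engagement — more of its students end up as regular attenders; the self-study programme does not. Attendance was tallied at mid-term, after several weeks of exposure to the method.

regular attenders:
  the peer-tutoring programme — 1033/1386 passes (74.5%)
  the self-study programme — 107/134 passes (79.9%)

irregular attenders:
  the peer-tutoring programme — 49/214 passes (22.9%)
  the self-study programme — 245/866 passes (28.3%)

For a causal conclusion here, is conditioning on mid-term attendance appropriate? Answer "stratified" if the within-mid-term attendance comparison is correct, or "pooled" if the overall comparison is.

pooled

Mid-term attendance is recorded after the teaching method and is itself shifted by it — it sits on the causal path from teaching method to outcome. Conditioning on a mediator would strip out part of the effect we want; the pooled comparison gives the total causal effect.
Pooled: the peer-tutoring programme 67.6% vs the self-study programme 35.2%; the peer-tutoring programme is higher overall.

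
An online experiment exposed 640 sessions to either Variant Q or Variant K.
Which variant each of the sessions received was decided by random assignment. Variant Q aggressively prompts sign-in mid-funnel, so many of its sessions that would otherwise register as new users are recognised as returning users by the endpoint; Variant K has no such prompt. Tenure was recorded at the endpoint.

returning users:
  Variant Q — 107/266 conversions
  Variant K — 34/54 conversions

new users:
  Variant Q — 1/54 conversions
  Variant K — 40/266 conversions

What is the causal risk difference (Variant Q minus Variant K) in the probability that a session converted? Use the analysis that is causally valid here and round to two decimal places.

+0.11

The distribution of user tenure is itself part of what the variant does — it is an intermediate outcome. Holding it fixed would remove that part of the effect; the total effect is the pooled difference.
The causal difference is the pooled difference: 0.338 − 0.231 = +0.106.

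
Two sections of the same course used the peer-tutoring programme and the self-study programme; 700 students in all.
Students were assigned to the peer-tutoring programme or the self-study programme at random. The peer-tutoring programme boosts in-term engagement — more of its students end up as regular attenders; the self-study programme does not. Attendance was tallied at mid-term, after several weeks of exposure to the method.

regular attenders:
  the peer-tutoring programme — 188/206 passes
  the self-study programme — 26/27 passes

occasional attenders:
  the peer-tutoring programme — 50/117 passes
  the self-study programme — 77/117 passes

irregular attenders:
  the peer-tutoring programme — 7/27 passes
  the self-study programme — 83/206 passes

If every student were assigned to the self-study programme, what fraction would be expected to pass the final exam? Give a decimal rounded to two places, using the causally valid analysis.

0.53

Mid-term attendance here is a post-treatment variable shaped by the teaching method; conditioning on it would introduce bias rather than remove it. The overall comparison is the causal one.
So P(outcome | do(the self-study programme)) is just the pooled rate for the self-study programme: 186/350 = 0.531.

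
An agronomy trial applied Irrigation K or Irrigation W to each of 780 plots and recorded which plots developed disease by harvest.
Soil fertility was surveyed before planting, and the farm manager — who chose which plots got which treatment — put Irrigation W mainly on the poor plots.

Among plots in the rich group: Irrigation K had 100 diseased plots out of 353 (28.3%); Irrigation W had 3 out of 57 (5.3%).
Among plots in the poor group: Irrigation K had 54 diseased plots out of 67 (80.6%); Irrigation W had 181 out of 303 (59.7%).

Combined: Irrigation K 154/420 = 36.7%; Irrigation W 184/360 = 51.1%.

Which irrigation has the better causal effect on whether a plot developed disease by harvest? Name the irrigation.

Irrigation W

Soil fertility differs across irrigations for reasons unrelated to any effect of the irrigation itself, and it separately predicts the outcome — a classic confounder. We must compare within soil fertility levels.
Within each level — rich: 28.3% vs 5.3%; poor: 80.6% vs 59.7% — Irrigation W is lower every time.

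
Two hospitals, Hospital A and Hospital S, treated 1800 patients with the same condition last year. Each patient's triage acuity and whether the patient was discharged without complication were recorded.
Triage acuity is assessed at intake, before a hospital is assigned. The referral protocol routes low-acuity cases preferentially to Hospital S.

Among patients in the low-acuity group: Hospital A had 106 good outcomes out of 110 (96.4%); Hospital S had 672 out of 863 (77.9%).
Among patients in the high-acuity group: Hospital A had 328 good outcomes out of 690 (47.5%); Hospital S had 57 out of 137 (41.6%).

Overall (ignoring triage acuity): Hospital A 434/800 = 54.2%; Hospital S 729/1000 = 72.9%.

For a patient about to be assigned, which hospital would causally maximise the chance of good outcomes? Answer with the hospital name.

Hospital A

The triage acuity-specific comparison favours Hospital A throughout, but the pooled figures favour Hospital S. The question is whether to condition on triage acuity.
Triage acuity is set before the hospital has any effect — it is not caused by the hospital — and it independently drives the outcome. That makes it a confounder, so the causal comparison is within triage acuity levels.
Within each level — low-acuity: 96.4% vs 77.9%; high-acuity: 47.5% vs 41.6% — Hospital A is higher every time.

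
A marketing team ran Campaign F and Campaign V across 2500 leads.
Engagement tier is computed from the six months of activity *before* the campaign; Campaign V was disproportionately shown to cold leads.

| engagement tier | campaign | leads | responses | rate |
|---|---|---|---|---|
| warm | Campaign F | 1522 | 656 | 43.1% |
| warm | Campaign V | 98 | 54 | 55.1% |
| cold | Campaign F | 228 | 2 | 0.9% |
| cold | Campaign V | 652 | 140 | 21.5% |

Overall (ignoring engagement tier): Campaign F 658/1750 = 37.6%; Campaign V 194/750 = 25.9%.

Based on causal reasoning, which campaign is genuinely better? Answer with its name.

Campaign V

Engagement tier is set before the campaign has any effect — it is not caused by the campaign — and it independently drives the outcome. That makes it a confounder, so the causal comparison is within engagement tier levels.
Within each level — warm: 43.1% vs 55.1%; cold: 0.9% vs 21.5% — Campaign V is higher every time.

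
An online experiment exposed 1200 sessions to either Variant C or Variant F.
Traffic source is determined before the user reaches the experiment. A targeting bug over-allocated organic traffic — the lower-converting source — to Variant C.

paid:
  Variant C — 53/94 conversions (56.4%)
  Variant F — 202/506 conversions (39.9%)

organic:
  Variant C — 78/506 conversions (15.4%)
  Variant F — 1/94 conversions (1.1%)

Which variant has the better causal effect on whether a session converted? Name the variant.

Variant C

The imbalance in traffic source arose from how sessions were allocated, not from anything the variant did; and traffic source independently affects the outcome. The pooled gap is confounded — condition on traffic source.
Within each level — paid: 56.4% vs 39.9%; organic: 15.4% vs 1.1% — Variant C is higher every time.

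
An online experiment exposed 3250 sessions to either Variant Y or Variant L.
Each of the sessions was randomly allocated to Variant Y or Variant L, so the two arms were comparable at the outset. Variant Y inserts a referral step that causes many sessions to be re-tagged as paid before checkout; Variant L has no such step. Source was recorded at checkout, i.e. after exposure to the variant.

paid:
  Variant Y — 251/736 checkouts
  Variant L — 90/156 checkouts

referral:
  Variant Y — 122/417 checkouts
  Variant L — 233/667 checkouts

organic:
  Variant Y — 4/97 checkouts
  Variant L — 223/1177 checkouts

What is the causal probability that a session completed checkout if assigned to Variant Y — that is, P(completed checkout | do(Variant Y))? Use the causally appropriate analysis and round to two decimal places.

0.30

Traffic source here is a post-treatment variable shaped by the variant; conditioning on it would introduce bias rather than remove it. The overall comparison is the causal one.
So P(outcome | do(Variant Y)) is just the pooled rate for Variant Y: 377/1250 = 0.302.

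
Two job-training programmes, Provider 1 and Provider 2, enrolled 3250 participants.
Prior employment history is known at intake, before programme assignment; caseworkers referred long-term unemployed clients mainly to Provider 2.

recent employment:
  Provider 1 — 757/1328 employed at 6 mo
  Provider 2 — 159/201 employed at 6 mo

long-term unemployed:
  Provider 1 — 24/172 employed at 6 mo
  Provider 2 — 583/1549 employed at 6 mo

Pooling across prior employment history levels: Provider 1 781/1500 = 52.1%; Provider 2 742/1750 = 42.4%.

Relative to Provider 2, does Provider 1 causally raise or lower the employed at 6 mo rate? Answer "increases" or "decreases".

The prior employment history-specific comparison favours Provider 2 throughout, but the pooled figures favour Provider 1. The question is whether to condition on prior employment history.
Prior employment history differs across programmes for reasons unrelated to any effect of the programme itself, and it separately predicts the outcome — a classic confounder. We must compare within prior employment history levels.
Within each level — recent employment: 57.0% vs 79.1%; long-term unemployed: 14.0% vs 37.6% — Provider 2 is higher every time.

decreases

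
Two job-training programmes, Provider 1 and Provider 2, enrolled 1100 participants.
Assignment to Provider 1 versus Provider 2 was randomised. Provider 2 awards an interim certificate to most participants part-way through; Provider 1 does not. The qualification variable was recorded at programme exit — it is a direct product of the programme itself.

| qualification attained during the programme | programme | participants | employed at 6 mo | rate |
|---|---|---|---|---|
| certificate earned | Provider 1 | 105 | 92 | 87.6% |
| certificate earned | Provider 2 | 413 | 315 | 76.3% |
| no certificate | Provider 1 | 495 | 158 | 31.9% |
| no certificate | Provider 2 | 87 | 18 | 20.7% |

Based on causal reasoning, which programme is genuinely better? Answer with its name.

Provider 2

Because the programme influences qualification attained during the programme, qualification attained during the programme is a post-treatment mediator, not a confounder. Stratifying on it would bias the estimate; the causal effect is the crude pooled difference.
Pooled: Provider 1 41.7% vs Provider 2 66.6%; Provider 2 is higher overall.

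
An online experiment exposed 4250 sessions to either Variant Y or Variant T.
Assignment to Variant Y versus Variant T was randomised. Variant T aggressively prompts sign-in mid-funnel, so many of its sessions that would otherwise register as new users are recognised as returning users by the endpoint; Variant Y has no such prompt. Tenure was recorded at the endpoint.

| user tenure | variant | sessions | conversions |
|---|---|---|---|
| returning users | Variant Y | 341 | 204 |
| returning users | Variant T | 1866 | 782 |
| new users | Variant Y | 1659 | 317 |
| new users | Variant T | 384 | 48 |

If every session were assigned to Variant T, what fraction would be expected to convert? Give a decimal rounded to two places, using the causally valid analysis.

Within every user tenure level Variant Y has the higher rate, yet pooled Variant T does — Simpson's reversal.
Stratifying would compare variants among sessions the variants themselves sorted into user tenure groups — a form of selection on an intermediate. The unconditioned pooled rates give the total causal effect.
So P(outcome | do(Variant T)) is just the pooled rate for Variant T: 830/2250 = 0.369.

0.37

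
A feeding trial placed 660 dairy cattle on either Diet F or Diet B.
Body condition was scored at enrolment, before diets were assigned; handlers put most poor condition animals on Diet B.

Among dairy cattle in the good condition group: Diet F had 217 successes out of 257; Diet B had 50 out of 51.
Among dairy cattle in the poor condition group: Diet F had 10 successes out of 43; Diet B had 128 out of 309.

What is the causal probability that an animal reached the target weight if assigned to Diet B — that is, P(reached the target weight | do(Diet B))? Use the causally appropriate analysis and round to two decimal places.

Nothing the diet does changes starting body condition; the imbalance is an allocation artefact. With starting body condition also predicting the outcome, the pooled figure is confounded, and the within-stratum comparison is the causal one.
Standardising Diet B to the population starting body condition mix: 0.467·50/51 + 0.533·128/309 = 0.678.

0.68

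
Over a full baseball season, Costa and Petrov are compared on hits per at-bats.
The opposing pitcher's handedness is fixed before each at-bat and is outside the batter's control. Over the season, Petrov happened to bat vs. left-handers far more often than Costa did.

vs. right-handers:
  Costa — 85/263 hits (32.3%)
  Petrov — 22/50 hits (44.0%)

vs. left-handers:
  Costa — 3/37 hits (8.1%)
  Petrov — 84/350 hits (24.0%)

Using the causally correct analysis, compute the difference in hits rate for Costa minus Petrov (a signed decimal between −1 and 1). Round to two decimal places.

-0.14

The stratified and pooled comparisons disagree (Petrov wins within each pitcher handedness; Costa wins overall), so the answer turns on the causal role of pitcher handedness.
Pitcher handedness is set before the player has any effect — it is not caused by the player — and it independently drives the outcome. That makes it a confounder, so the causal comparison is within pitcher handedness levels.
Adjusting over the population distribution of pitcher handedness: 0.447·(0.323−0.440) + 0.553·(0.081−0.240) = -0.140.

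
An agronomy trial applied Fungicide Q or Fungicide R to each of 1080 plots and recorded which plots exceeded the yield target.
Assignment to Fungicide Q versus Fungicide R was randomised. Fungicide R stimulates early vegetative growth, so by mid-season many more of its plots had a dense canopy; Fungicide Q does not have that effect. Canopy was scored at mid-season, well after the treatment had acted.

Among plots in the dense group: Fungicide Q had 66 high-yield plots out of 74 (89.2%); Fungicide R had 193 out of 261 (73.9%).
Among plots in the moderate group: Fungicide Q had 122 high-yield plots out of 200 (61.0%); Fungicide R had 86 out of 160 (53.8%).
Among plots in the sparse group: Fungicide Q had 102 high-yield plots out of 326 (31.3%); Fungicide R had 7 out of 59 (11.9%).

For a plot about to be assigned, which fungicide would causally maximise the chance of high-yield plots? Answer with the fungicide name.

Fungicide R

Fungicide Q is higher inside every mid-season canopy stratum but Fungicide R is higher in aggregate. Whether to stratify depends on how mid-season canopy relates to the fungicide.
Mid-season canopy here is a post-treatment variable shaped by the fungicide; conditioning on it would introduce bias rather than remove it. The overall comparison is the causal one.
Pooled: Fungicide Q 48.3% vs Fungicide R 59.6%; Fungicide R is higher overall.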